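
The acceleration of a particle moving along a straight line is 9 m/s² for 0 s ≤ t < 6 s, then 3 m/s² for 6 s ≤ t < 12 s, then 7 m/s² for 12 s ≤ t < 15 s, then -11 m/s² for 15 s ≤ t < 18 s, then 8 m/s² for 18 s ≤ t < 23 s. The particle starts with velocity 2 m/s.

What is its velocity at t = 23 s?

Δv equals the area under the a-t graph; then v = v₀ + Δv.
0–6 s: 9 × 6 = 54 m/s
6–12 s: 3 × 6 = 18 m/s
12–15 s: 7 × 3 = 21 m/s
15–18 s: -11 × 3 = -33 m/s
18–23 s: 8 × 5 = 40 m/s
Δv = 100 m/s, so v(23) = 2 + (100) = 102 m/s.

102 m/s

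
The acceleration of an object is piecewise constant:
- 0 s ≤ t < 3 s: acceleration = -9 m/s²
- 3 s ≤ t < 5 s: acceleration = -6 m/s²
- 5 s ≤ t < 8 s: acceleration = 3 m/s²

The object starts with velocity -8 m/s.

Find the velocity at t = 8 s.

Δv equals the area under the a-t graph; then v = v₀ + Δv.
0–3 s: -9 × 3 = -27 m/s
3–5 s: -6 × 2 = -12 m/s
5–8 s: 3 × 3 = 9 m/s
Δv = -30 m/s, so v(8) = -8 + (-30) = -38 m/s.

-38 m/s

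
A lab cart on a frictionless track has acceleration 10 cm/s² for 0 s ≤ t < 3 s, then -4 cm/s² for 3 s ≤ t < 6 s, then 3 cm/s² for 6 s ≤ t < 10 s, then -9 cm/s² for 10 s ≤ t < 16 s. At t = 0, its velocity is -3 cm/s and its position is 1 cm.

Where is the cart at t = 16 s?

184 cm

On each constant-a segment, Δv = aΔt and Δx = v₀Δt + ½aΔt²; chain segment to segment.
0–3 s: v starts -3 cm/s; Δx = -3·3 + ½·10·3² = 36 cm; v ends 27 cm/s.
3–6 s: v starts 27 cm/s; Δx = 27·3 + ½·-4·3² = 63 cm; v ends 15 cm/s.
6–10 s: v starts 15 cm/s; Δx = 15·4 + ½·3·4² = 84 cm; v ends 27 cm/s.
10–16 s: v starts 27 cm/s; Δx = 27·6 + ½·-9·6² = 0 cm; v ends -27 cm/s.
x(16) = 1 + Σ Δx = 184 cm.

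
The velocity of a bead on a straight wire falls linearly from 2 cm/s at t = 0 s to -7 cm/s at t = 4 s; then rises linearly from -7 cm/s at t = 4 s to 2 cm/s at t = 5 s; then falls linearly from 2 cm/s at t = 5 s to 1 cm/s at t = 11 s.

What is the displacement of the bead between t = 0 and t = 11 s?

Net displacement equals the area under the velocity-time graph (areas below the axis count negative).
0–4 s: ½(2 + -7)(4) = -10 cm
4–5 s: ½(-7 + 2)(1) = -2.5 cm
5–11 s: ½(2 + 1)(6) = 9 cm
Net displacement = -3.5 cm

-3.5 cm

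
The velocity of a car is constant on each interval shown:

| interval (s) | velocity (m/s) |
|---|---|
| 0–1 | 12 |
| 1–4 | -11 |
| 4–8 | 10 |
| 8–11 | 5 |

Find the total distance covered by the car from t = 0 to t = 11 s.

Distance (not displacement) is the total path length: add the absolute areas under v-t.
0–1 s: |12| × 1 = 12 m
1–4 s: |-11| × 3 = 33 m
4–8 s: |10| × 4 = 40 m
8–11 s: |5| × 3 = 15 m
Total distance = 100 m

100 m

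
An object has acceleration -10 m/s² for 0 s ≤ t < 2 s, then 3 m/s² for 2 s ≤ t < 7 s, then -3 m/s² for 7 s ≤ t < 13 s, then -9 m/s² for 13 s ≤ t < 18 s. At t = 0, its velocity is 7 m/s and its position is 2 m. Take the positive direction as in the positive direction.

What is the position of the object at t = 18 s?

-266 m

On each constant-a segment, Δv = aΔt and Δx = v₀Δt + ½aΔt²; chain segment to segment.
0–2 s: v starts 7 m/s; Δx = 7·2 + ½·-10·2² = -6 m; v ends -13 m/s.
2–7 s: v starts -13 m/s; Δx = -13·5 + ½·3·5² = -27.5 m; v ends 2 m/s.
7–13 s: v starts 2 m/s; Δx = 2·6 + ½·-3·6² = -42 m; v ends -16 m/s.
13–18 s: v starts -16 m/s; Δx = -16·5 + ½·-9·5² = -192.5 m; v ends -61 m/s.
x(18) = 2 + Σ Δx = -266 m.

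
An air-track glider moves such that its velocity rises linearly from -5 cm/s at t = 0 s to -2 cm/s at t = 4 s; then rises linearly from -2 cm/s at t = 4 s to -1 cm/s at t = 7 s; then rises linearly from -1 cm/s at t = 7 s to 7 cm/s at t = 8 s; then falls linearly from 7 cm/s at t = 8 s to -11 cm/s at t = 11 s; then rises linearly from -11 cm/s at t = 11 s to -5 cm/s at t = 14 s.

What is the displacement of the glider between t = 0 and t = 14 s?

Net displacement equals the area under the velocity-time graph (areas below the axis count negative).
0–4 s: ½(-5 + -2)(4) = -14 cm
4–7 s: ½(-2 + -1)(3) = -4.5 cm
7–8 s: ½(-1 + 7)(1) = 3 cm
8–11 s: ½(7 + -11)(3) = -6 cm
11–14 s: ½(-11 + -5)(3) = -24 cm
Net displacement = -45.5 cm

-45.5 cm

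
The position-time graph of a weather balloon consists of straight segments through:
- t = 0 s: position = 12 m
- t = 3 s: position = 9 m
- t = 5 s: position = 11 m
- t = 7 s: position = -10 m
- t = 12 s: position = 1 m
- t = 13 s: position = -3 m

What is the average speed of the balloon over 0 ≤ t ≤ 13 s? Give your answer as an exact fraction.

Average speed = (total path length)/(elapsed time); on a piecewise-linear x-t graph the path length is Σ|Δx|.
0–3 s: |Δx| = |9 − 12| = 3 m
3–5 s: |Δx| = |11 − 9| = 2 m
5–7 s: |Δx| = |-10 − 11| = 21 m
7–12 s: |Δx| = |1 − -10| = 11 m
12–13 s: |Δx| = |-3 − 1| = 4 m
Total path = 41 m; average speed = 41/13 = 41/13 m/s.

41/13 m/s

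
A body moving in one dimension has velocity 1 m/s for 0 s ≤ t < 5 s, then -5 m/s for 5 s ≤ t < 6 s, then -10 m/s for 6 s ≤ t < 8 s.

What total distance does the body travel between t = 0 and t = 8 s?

30 m

Total distance travelled is ∫|v| dt — sum the magnitudes of each area piece.
0–5 s: |1| × 5 = 5 m
5–6 s: |-5| × 1 = 5 m
6–8 s: |-10| × 2 = 20 m
Total distance = 30 m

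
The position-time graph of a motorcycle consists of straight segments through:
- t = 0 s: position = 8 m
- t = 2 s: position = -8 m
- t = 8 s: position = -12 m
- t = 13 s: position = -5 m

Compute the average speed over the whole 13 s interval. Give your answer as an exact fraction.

27/13 m/s

Average speed = (total path length)/(elapsed time); on a piecewise-linear x-t graph the path length is Σ|Δx|.
0–2 s: |Δx| = |-8 − 8| = 16 m
2–8 s: |Δx| = |-12 − -8| = 4 m
8–13 s: |Δx| = |-5 − -12| = 7 m
Total path = 27 m; average speed = 27/13 = 27/13 m/s.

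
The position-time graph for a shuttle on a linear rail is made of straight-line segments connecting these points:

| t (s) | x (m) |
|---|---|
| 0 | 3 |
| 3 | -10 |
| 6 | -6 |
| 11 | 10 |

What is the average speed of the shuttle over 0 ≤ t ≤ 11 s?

3 m/s

Average speed = (total path length)/(elapsed time); on a piecewise-linear x-t graph the path length is Σ|Δx|.
0–3 s: |Δx| = |-10 − 3| = 13 m
3–6 s: |Δx| = |-6 − -10| = 4 m
6–11 s: |Δx| = |10 − -6| = 16 m
Total path = 33 m; average speed = 33/11 = 3 m/s.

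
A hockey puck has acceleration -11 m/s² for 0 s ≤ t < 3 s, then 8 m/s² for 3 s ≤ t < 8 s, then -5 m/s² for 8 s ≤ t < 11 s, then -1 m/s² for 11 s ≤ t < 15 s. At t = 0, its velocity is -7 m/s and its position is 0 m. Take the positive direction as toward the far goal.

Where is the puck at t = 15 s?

-261 m

On each constant-a segment, Δv = aΔt and Δx = v₀Δt + ½aΔt²; chain segment to segment.
0–3 s: v starts -7 m/s; Δx = -7·3 + ½·-11·3² = -70.5 m; v ends -40 m/s.
3–8 s: v starts -40 m/s; Δx = -40·5 + ½·8·5² = -100 m; v ends 0 m/s.
8–11 s: v starts 0 m/s; Δx = 0·3 + ½·-5·3² = -22.5 m; v ends -15 m/s.
11–15 s: v starts -15 m/s; Δx = -15·4 + ½·-1·4² = -68 m; v ends -19 m/s.
x(15) = 0 + Σ Δx = -261 m.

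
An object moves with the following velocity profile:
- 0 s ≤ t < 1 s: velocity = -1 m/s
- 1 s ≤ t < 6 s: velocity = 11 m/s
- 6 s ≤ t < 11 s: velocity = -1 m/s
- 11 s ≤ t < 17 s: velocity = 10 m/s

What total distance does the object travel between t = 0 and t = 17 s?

121 m

Distance (not displacement) is the total path length: add the absolute areas under v-t.
0–1 s: |-1| × 1 = 1 m
1–6 s: |11| × 5 = 55 m
6–11 s: |-1| × 5 = 5 m
11–17 s: |10| × 6 = 60 m
Total distance = 121 m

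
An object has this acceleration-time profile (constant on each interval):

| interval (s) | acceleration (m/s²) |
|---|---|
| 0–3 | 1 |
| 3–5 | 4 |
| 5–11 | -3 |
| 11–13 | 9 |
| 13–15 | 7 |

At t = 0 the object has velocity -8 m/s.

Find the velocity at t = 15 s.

17 m/s

Δv equals the area under the a-t graph; then v = v₀ + Δv.
0–3 s: 1 × 3 = 3 m/s
3–5 s: 4 × 2 = 8 m/s
5–11 s: -3 × 6 = -18 m/s
11–13 s: 9 × 2 = 18 m/s
13–15 s: 7 × 2 = 14 m/s
Δv = 25 m/s, so v(15) = -8 + (25) = 17 m/s.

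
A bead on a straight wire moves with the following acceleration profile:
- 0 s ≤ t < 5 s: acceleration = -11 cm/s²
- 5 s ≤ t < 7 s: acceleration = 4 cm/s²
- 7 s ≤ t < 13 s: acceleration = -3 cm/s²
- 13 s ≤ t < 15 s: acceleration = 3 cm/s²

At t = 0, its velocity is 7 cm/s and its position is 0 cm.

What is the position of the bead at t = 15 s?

-594.5 cm

On each constant-a segment, Δv = aΔt and Δx = v₀Δt + ½aΔt²; chain segment to segment.
0–5 s: v starts 7 cm/s; Δx = 7·5 + ½·-11·5² = -102.5 cm; v ends -48 cm/s.
5–7 s: v starts -48 cm/s; Δx = -48·2 + ½·4·2² = -88 cm; v ends -40 cm/s.
7–13 s: v starts -40 cm/s; Δx = -40·6 + ½·-3·6² = -294 cm; v ends -58 cm/s.
13–15 s: v starts -58 cm/s; Δx = -58·2 + ½·3·2² = -110 cm; v ends -52 cm/s.
x(15) = 0 + Σ Δx = -594.5 cm.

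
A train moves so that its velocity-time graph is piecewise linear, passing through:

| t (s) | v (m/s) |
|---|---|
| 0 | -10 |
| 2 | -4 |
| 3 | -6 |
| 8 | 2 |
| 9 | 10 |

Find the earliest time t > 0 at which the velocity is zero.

t = 6.75 s

v changes sign on 3–8 s (from -6 to 2); the graph is linear there, so v = 0 at t = 3 + (6)·(8 − 3)/(2 − -6) = 6.75 s.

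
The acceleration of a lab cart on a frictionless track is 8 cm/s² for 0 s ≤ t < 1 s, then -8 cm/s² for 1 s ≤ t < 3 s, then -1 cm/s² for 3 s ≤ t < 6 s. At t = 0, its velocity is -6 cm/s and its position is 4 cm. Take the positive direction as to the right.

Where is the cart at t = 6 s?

On each constant-a segment, Δv = aΔt and Δx = v₀Δt + ½aΔt²; chain segment to segment.
0–1 s: v starts -6 cm/s; Δx = -6·1 + ½·8·1² = -2 cm; v ends 2 cm/s.
1–3 s: v starts 2 cm/s; Δx = 2·2 + ½·-8·2² = -12 cm; v ends -14 cm/s.
3–6 s: v starts -14 cm/s; Δx = -14·3 + ½·-1·3² = -46.5 cm; v ends -17 cm/s.
x(6) = 4 + Σ Δx = -56.5 cm.

-56.5 cm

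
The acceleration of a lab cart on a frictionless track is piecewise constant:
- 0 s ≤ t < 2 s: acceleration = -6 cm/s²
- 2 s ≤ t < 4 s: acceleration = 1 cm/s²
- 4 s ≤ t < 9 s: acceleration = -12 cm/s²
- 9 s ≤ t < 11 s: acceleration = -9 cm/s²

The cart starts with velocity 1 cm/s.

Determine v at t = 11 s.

Δv equals the area under the a-t graph; then v = v₀ + Δv.
0–2 s: -6 × 2 = -12 cm/s
2–4 s: 1 × 2 = 2 cm/s
4–9 s: -12 × 5 = -60 cm/s
9–11 s: -9 × 2 = -18 cm/s
Δv = -88 cm/s, so v(11) = 1 + (-88) = -87 cm/s.

-87 cm/s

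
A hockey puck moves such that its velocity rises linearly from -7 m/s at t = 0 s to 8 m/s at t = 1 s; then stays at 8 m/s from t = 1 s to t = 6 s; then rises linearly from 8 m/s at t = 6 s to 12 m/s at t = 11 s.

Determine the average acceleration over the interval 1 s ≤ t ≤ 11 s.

Average acceleration = Δv/Δt = (12 − 8)/(11 − 1) = 0.4 m/s².

0.4 m/s²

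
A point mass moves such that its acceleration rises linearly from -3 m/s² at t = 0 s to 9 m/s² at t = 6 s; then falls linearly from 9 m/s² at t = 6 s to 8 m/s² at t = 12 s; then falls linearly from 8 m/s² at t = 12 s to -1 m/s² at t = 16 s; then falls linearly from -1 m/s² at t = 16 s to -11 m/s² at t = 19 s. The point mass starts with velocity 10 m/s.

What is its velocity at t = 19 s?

75 m/s

Δv equals the area under the a-t graph; then v = v₀ + Δv.
0–6 s: ½(-3 + 9)(6) = 18 m/s
6–12 s: ½(9 + 8)(6) = 51 m/s
12–16 s: ½(8 + -1)(4) = 14 m/s
16–19 s: ½(-1 + -11)(3) = -18 m/s
Δv = 65 m/s, so v(19) = 10 + (65) = 75 m/s.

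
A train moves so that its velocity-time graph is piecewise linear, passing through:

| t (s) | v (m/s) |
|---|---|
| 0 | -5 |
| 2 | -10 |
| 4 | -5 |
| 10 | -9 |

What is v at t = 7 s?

-7 m/s

On 4–10 s the graph is linear from -5 to -9 m/s: v(7) = -5 + (-9 − -5)·(7 − 4)/(10 − 4) = -7 m/s.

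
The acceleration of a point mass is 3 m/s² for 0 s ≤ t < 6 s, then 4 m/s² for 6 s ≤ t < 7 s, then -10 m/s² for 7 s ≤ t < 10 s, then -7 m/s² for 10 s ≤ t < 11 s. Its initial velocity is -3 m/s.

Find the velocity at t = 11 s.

-18 m/s

Δv equals the area under the a-t graph; then v = v₀ + Δv.
0–6 s: 3 × 6 = 18 m/s
6–7 s: 4 × 1 = 4 m/s
7–10 s: -10 × 3 = -30 m/s
10–11 s: -7 × 1 = -7 m/s
Δv = -15 m/s, so v(11) = -3 + (-15) = -18 m/s.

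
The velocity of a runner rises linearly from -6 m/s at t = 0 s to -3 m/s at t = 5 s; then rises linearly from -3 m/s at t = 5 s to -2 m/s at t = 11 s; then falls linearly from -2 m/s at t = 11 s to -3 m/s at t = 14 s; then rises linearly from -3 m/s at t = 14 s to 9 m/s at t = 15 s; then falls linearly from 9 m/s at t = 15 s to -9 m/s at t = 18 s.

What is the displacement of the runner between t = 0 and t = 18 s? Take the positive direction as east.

Displacement is the signed area under the v-t curve.
0–5 s: ½(-6 + -3)(5) = -22.5 m
5–11 s: ½(-3 + -2)(6) = -15 m
11–14 s: ½(-2 + -3)(3) = -7.5 m
14–15 s: ½(-3 + 9)(1) = 3 m
15–18 s: ½(9 + -9)(3) = 0 m
Net displacement = -42 m

-42 m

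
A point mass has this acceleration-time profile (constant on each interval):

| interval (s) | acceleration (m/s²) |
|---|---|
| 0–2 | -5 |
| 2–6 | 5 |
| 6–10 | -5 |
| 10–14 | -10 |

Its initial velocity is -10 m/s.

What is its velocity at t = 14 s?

-60 m/s

Δv equals the area under the a-t graph; then v = v₀ + Δv.
0–2 s: -5 × 2 = -10 m/s
2–6 s: 5 × 4 = 20 m/s
6–10 s: -5 × 4 = -20 m/s
10–14 s: -10 × 4 = -40 m/s
Δv = -50 m/s, so v(14) = -10 + (-50) = -60 m/s.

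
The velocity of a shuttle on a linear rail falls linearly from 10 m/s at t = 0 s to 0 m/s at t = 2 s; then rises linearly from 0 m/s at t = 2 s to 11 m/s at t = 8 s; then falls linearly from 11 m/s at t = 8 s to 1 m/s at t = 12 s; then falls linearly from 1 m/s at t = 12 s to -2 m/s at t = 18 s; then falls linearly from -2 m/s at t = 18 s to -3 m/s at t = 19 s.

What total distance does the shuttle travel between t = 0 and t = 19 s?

74.5 m

Distance (not displacement) is the total path length: add the absolute areas under v-t.
0–2 s: |½(10 + 0)(2)| = 10 m
2–8 s: |½(0 + 11)(6)| = 33 m
8–12 s: |½(11 + 1)(4)| = 24 m
12–18 s: v = 0 at t = 14 s; triangle areas 1 + 4 = 5 m
18–19 s: |½(-2 + -3)(1)| = 2.5 m
Total distance = 74.5 m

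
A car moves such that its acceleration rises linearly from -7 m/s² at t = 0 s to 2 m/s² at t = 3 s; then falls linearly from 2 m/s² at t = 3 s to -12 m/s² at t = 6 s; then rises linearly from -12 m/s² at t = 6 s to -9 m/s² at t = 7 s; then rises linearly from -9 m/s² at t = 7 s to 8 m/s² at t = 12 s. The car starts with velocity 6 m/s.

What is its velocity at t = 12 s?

-29.5 m/s

Δv equals the area under the a-t graph; then v = v₀ + Δv.
0–3 s: ½(-7 + 2)(3) = -7.5 m/s
3–6 s: ½(2 + -12)(3) = -15 m/s
6–7 s: ½(-12 + -9)(1) = -10.5 m/s
7–12 s: ½(-9 + 8)(5) = -2.5 m/s
Δv = -35.5 m/s, so v(12) = 6 + (-35.5) = -29.5 m/s.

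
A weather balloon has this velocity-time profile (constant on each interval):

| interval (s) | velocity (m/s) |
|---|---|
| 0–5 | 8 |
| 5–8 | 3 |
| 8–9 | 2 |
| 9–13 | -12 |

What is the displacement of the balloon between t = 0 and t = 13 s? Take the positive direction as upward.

Net displacement equals the area under the velocity-time graph (areas below the axis count negative).
0–5 s: 8 × 5 = 40 m
5–8 s: 3 × 3 = 9 m
8–9 s: 2 × 1 = 2 m
9–13 s: -12 × 4 = -48 m
Net displacement = 3 m

3 m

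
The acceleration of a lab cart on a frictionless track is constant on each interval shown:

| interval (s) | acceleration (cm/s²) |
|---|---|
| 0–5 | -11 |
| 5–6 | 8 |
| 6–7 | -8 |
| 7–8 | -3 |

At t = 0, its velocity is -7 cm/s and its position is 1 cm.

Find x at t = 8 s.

-351 cm

On each constant-a segment, Δv = aΔt and Δx = v₀Δt + ½aΔt²; chain segment to segment.
0–5 s: v starts -7 cm/s; Δx = -7·5 + ½·-11·5² = -172.5 cm; v ends -62 cm/s.
5–6 s: v starts -62 cm/s; Δx = -62·1 + ½·8·1² = -58 cm; v ends -54 cm/s.
6–7 s: v starts -54 cm/s; Δx = -54·1 + ½·-8·1² = -58 cm; v ends -62 cm/s.
7–8 s: v starts -62 cm/s; Δx = -62·1 + ½·-3·1² = -63.5 cm; v ends -65 cm/s.
x(8) = 1 + Σ Δx = -351 cm.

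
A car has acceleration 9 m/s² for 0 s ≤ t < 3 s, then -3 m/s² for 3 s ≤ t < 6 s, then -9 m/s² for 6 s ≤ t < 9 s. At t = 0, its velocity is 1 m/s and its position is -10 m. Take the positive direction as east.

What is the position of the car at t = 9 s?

120.5 m

On each constant-a segment, Δv = aΔt and Δx = v₀Δt + ½aΔt²; chain segment to segment.
0–3 s: v starts 1 m/s; Δx = 1·3 + ½·9·3² = 43.5 m; v ends 28 m/s.
3–6 s: v starts 28 m/s; Δx = 28·3 + ½·-3·3² = 70.5 m; v ends 19 m/s.
6–9 s: v starts 19 m/s; Δx = 19·3 + ½·-9·3² = 16.5 m; v ends -8 m/s.
x(9) = -10 + Σ Δx = 120.5 m.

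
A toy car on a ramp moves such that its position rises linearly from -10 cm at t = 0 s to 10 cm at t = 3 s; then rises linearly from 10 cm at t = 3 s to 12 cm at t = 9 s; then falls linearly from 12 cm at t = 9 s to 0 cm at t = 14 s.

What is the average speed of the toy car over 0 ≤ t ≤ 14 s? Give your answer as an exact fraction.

Average speed = (total path length)/(elapsed time); on a piecewise-linear x-t graph the path length is Σ|Δx|.
0–3 s: |Δx| = |10 − -10| = 20 cm
3–9 s: |Δx| = |12 − 10| = 2 cm
9–14 s: |Δx| = |0 − 12| = 12 cm
Total path = 34 cm; average speed = 34/14 = 17/7 cm/s.

17/7 cm/s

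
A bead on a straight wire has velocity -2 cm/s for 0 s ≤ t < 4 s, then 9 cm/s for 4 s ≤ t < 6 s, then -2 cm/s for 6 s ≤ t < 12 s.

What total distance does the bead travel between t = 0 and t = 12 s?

38 cm

Distance (not displacement) is the total path length: add the absolute areas under v-t.
0–4 s: |-2| × 4 = 8 cm
4–6 s: |9| × 2 = 18 cm
6–12 s: |-2| × 6 = 12 cm
Total distance = 38 cm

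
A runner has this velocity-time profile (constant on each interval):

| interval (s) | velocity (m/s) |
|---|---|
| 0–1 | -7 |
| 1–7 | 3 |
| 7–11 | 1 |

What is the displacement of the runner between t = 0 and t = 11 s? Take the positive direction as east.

15 m

Net displacement equals the area under the velocity-time graph (areas below the axis count negative).
0–1 s: -7 × 1 = -7 m
1–7 s: 3 × 6 = 18 m
7–11 s: 1 × 4 = 4 m
Net displacement = 15 m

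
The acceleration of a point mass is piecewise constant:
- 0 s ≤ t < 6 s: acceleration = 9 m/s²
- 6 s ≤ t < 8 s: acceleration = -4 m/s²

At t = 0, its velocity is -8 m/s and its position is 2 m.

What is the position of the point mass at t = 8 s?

On each constant-a segment, Δv = aΔt and Δx = v₀Δt + ½aΔt²; chain segment to segment.
0–6 s: v starts -8 m/s; Δx = -8·6 + ½·9·6² = 114 m; v ends 46 m/s.
6–8 s: v starts 46 m/s; Δx = 46·2 + ½·-4·2² = 84 m; v ends 38 m/s.
x(8) = 2 + Σ Δx = 200 m.

200 m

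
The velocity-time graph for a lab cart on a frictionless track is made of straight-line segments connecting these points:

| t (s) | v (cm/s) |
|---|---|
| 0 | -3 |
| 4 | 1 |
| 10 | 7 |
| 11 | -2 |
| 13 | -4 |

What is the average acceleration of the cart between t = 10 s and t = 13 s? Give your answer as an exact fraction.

Average acceleration = Δv/Δt = (-4 − 7)/(13 − 10) = -11/3 cm/s².

-11/3 cm/s²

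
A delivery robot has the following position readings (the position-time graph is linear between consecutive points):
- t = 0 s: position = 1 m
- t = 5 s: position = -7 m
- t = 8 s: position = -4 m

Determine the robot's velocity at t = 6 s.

1 m/s

Velocity is the slope of the x-t graph on 5–8 s: (-4 − -7)/(8 − 5) = 1 m/s.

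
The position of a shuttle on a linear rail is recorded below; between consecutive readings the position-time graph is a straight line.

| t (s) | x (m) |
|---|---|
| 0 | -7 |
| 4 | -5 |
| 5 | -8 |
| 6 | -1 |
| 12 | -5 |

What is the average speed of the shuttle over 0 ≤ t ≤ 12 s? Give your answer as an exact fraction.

Average speed = (total path length)/(elapsed time); on a piecewise-linear x-t graph the path length is Σ|Δx|.
0–4 s: |Δx| = |-5 − -7| = 2 m
4–5 s: |Δx| = |-8 − -5| = 3 m
5–6 s: |Δx| = |-1 − -8| = 7 m
6–12 s: |Δx| = |-5 − -1| = 4 m
Total path = 16 m; average speed = 16/12 = 4/3 m/s.

4/3 m/s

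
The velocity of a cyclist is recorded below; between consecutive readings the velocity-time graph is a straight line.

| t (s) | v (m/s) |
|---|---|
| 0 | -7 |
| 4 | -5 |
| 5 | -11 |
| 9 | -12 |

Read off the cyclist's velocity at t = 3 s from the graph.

On 0–4 s the graph is linear from -7 to -5 m/s: v(3) = -7 + (-5 − -7)·(3 − 0)/(4 − 0) = -5.5 m/s.

-5.5 m/s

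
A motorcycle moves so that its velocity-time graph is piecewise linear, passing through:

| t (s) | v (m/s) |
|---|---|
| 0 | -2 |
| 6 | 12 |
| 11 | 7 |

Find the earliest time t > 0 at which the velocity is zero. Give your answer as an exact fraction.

v changes sign on 0–6 s (from -2 to 12); the graph is linear there, so v = 0 at t = 0 + (2)·(6 − 0)/(12 − -2) = 6/7 s.

t = 6/7 s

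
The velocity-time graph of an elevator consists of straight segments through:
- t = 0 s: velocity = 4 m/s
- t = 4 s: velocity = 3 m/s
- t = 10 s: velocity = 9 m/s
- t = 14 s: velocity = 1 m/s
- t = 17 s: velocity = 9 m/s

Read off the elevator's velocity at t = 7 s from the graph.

On 4–10 s the graph is linear from 3 to 9 m/s: v(7) = 3 + (9 − 3)·(7 − 4)/(10 − 4) = 6 m/s.

6 m/s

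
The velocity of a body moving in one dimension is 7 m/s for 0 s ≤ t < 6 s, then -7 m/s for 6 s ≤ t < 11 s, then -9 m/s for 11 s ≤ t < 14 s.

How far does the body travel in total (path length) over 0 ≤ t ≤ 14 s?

Distance (not displacement) is the total path length: add the absolute areas under v-t.
0–6 s: |7| × 6 = 42 m
6–11 s: |-7| × 5 = 35 m
11–14 s: |-9| × 3 = 27 m
Total distance = 104 m

104 m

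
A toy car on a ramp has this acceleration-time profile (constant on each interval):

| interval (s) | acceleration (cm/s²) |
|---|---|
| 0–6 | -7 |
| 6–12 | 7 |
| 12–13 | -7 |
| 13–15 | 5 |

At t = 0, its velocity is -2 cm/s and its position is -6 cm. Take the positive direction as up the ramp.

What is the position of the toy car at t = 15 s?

On each constant-a segment, Δv = aΔt and Δx = v₀Δt + ½aΔt²; chain segment to segment.
0–6 s: v starts -2 cm/s; Δx = -2·6 + ½·-7·6² = -138 cm; v ends -44 cm/s.
6–12 s: v starts -44 cm/s; Δx = -44·6 + ½·7·6² = -138 cm; v ends -2 cm/s.
12–13 s: v starts -2 cm/s; Δx = -2·1 + ½·-7·1² = -5.5 cm; v ends -9 cm/s.
13–15 s: v starts -9 cm/s; Δx = -9·2 + ½·5·2² = -8 cm; v ends 1 cm/s.
x(15) = -6 + Σ Δx = -295.5 cm.

-295.5 cm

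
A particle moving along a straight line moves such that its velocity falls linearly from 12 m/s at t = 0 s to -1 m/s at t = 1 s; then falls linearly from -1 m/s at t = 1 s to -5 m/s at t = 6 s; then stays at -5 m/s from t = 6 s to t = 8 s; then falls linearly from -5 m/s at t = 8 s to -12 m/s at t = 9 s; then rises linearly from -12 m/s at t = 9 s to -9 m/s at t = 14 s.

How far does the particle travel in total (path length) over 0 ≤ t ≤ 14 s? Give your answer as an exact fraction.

Distance (not displacement) is the total path length: add the absolute areas under v-t.
0–1 s: v = 0 at t = 12/13 s; triangle areas 72/13 + 1/26 = 145/26 m
1–6 s: |½(-1 + -5)(5)| = 15 m
6–8 s: |-5| × 2 = 10 m
8–9 s: |½(-5 + -12)(1)| = 8.5 m
9–14 s: |½(-12 + -9)(5)| = 52.5 m
Total distance = 2381/26 m

2381/26 m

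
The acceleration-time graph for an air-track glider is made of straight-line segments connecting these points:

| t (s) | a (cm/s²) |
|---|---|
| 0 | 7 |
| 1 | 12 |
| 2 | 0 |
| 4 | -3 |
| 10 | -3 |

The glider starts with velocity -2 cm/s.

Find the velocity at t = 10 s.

Δv equals the area under the a-t graph; then v = v₀ + Δv.
0–1 s: ½(7 + 12)(1) = 9.5 cm/s
1–2 s: ½(12 + 0)(1) = 6 cm/s
2–4 s: ½(0 + -3)(2) = -3 cm/s
4–10 s: -3 × 6 = -18 cm/s
Δv = -5.5 cm/s, so v(10) = -2 + (-5.5) = -7.5 cm/s.

-7.5 cm/s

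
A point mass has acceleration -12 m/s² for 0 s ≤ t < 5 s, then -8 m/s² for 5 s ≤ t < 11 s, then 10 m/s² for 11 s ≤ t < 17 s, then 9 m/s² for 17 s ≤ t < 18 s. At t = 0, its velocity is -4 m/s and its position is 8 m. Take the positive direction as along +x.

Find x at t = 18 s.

On each constant-a segment, Δv = aΔt and Δx = v₀Δt + ½aΔt²; chain segment to segment.
0–5 s: v starts -4 m/s; Δx = -4·5 + ½·-12·5² = -170 m; v ends -64 m/s.
5–11 s: v starts -64 m/s; Δx = -64·6 + ½·-8·6² = -528 m; v ends -112 m/s.
11–17 s: v starts -112 m/s; Δx = -112·6 + ½·10·6² = -492 m; v ends -52 m/s.
17–18 s: v starts -52 m/s; Δx = -52·1 + ½·9·1² = -47.5 m; v ends -43 m/s.
x(18) = 8 + Σ Δx = -1229.5 m.

-1229.5 m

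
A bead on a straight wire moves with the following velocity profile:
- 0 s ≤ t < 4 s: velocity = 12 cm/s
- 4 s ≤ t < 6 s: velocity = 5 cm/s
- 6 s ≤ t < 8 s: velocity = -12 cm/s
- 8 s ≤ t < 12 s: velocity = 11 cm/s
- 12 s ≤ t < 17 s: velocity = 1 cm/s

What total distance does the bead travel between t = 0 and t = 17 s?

131 cm

Distance (not displacement) is the total path length: add the absolute areas under v-t.
0–4 s: |12| × 4 = 48 cm
4–6 s: |5| × 2 = 10 cm
6–8 s: |-12| × 2 = 24 cm
8–12 s: |11| × 4 = 44 cm
12–17 s: |1| × 5 = 5 cm
Total distance = 131 cm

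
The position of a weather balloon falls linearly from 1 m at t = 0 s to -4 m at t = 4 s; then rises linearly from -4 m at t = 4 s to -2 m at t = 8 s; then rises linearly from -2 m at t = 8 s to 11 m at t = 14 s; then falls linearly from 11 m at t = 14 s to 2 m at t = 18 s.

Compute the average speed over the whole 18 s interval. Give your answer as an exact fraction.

29/18 m/s

Average speed = (total path length)/(elapsed time); on a piecewise-linear x-t graph the path length is Σ|Δx|.
0–4 s: |Δx| = |-4 − 1| = 5 m
4–8 s: |Δx| = |-2 − -4| = 2 m
8–14 s: |Δx| = |11 − -2| = 13 m
14–18 s: |Δx| = |2 − 11| = 9 m
Total path = 29 m; average speed = 29/18 = 29/18 m/s.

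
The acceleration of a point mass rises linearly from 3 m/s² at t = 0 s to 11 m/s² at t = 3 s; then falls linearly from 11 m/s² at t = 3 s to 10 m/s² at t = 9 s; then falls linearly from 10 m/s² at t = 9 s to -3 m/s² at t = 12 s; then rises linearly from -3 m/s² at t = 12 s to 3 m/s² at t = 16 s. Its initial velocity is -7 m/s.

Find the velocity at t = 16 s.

87.5 m/s

Δv equals the area under the a-t graph; then v = v₀ + Δv.
0–3 s: ½(3 + 11)(3) = 21 m/s
3–9 s: ½(11 + 10)(6) = 63 m/s
9–12 s: ½(10 + -3)(3) = 10.5 m/s
12–16 s: ½(-3 + 3)(4) = 0 m/s
Δv = 94.5 m/s, so v(16) = -7 + (94.5) = 87.5 m/s.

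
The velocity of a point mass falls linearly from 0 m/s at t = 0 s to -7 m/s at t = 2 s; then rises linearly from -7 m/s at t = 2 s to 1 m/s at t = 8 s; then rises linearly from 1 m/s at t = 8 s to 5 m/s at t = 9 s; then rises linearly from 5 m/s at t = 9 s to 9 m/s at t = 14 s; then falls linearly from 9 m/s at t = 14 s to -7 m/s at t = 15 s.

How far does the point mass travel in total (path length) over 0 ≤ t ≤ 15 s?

Distance (not displacement) is the total path length: add the absolute areas under v-t.
0–2 s: |½(0 + -7)(2)| = 7 m
2–8 s: v = 0 at t = 7.25 s; triangle areas 18.375 + 0.375 = 18.75 m
8–9 s: |½(1 + 5)(1)| = 3 m
9–14 s: |½(5 + 9)(5)| = 35 m
14–15 s: v = 0 at t = 14.5625 s; triangle areas 2.53125 + 1.53125 = 4.0625 m
Total distance = 67.8125 m

67.8125 m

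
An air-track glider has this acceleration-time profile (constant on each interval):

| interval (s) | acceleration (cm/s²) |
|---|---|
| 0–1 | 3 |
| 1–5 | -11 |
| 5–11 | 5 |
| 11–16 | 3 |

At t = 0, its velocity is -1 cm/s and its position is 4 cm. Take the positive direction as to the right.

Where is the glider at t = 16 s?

-260 cm

On each constant-a segment, Δv = aΔt and Δx = v₀Δt + ½aΔt²; chain segment to segment.
0–1 s: v starts -1 cm/s; Δx = -1·1 + ½·3·1² = 0.5 cm; v ends 2 cm/s.
1–5 s: v starts 2 cm/s; Δx = 2·4 + ½·-11·4² = -80 cm; v ends -42 cm/s.
5–11 s: v starts -42 cm/s; Δx = -42·6 + ½·5·6² = -162 cm; v ends -12 cm/s.
11–16 s: v starts -12 cm/s; Δx = -12·5 + ½·3·5² = -22.5 cm; v ends 3 cm/s.
x(16) = 4 + Σ Δx = -260 cm.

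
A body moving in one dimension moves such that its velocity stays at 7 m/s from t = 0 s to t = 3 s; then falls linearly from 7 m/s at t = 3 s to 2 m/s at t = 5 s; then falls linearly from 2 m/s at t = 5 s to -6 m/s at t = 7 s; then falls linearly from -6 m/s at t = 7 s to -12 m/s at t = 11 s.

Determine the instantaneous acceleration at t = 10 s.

Acceleration is the slope of the v-t graph on 7–11 s: (-12 − -6)/(11 − 7) = -1.5 m/s².

-1.5 m/s²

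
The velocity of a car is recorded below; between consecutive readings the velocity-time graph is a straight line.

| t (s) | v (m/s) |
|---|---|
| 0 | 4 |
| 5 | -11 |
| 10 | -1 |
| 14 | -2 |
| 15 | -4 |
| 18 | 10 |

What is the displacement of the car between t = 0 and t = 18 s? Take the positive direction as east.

Displacement is the signed area under the v-t curve.
0–5 s: ½(4 + -11)(5) = -17.5 m
5–10 s: ½(-11 + -1)(5) = -30 m
10–14 s: ½(-1 + -2)(4) = -6 m
14–15 s: ½(-2 + -4)(1) = -3 m
15–18 s: ½(-4 + 10)(3) = 9 m
Net displacement = -47.5 m

-47.5 m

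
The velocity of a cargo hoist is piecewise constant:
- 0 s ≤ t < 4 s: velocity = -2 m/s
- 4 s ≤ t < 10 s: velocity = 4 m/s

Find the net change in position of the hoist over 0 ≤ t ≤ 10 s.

16 m

Displacement is the signed area under the v-t curve.
0–4 s: -2 × 4 = -8 m
4–10 s: 4 × 6 = 24 m
Net displacement = 16 m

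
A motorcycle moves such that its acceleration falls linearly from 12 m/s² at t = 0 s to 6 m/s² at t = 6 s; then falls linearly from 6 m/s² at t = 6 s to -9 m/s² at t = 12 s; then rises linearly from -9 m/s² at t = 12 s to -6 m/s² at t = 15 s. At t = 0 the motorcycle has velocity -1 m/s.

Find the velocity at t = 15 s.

21.5 m/s

Δv equals the area under the a-t graph; then v = v₀ + Δv.
0–6 s: ½(12 + 6)(6) = 54 m/s
6–12 s: ½(6 + -9)(6) = -9 m/s
12–15 s: ½(-9 + -6)(3) = -22.5 m/s
Δv = 22.5 m/s, so v(15) = -1 + (22.5) = 21.5 m/s.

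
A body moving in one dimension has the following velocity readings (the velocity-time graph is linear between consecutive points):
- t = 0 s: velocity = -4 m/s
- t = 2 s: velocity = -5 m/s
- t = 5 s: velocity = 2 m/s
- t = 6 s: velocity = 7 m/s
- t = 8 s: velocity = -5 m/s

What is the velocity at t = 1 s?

-4.5 m/s

On 0–2 s the graph is linear from -4 to -5 m/s: v(1) = -4 + (-5 − -4)·(1 − 0)/(2 − 0) = -4.5 m/s.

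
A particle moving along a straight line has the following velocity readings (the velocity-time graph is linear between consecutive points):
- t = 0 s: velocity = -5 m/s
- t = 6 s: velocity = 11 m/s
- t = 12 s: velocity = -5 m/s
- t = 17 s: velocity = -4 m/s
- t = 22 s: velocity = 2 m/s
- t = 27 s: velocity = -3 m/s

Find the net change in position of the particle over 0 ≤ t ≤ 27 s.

6 m

Net displacement equals the area under the velocity-time graph (areas below the axis count negative).
0–6 s: ½(-5 + 11)(6) = 18 m
6–12 s: ½(11 + -5)(6) = 18 m
12–17 s: ½(-5 + -4)(5) = -22.5 m
17–22 s: ½(-4 + 2)(5) = -5 m
22–27 s: ½(2 + -3)(5) = -2.5 m
Net displacement = 6 m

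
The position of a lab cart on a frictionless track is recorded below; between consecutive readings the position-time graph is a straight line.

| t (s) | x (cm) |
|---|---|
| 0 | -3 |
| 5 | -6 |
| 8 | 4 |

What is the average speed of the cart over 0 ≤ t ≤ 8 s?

Average speed = (total path length)/(elapsed time); on a piecewise-linear x-t graph the path length is Σ|Δx|.
0–5 s: |Δx| = |-6 − -3| = 3 cm
5–8 s: |Δx| = |4 − -6| = 10 cm
Total path = 13 cm; average speed = 13/8 = 1.625 cm/s.

1.625 cm/s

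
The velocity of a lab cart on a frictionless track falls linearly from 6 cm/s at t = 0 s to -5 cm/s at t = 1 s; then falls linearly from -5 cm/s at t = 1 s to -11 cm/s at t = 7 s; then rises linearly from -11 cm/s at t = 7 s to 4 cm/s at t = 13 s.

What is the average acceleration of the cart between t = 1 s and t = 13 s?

Average acceleration = Δv/Δt = (4 − -5)/(13 − 1) = 0.75 cm/s².

0.75 cm/s²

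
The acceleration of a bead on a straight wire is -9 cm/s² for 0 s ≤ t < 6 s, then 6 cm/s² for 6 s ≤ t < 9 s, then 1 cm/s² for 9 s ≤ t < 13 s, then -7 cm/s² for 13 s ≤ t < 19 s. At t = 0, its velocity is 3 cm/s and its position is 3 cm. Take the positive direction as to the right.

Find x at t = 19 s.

On each constant-a segment, Δv = aΔt and Δx = v₀Δt + ½aΔt²; chain segment to segment.
0–6 s: v starts 3 cm/s; Δx = 3·6 + ½·-9·6² = -144 cm; v ends -51 cm/s.
6–9 s: v starts -51 cm/s; Δx = -51·3 + ½·6·3² = -126 cm; v ends -33 cm/s.
9–13 s: v starts -33 cm/s; Δx = -33·4 + ½·1·4² = -124 cm; v ends -29 cm/s.
13–19 s: v starts -29 cm/s; Δx = -29·6 + ½·-7·6² = -300 cm; v ends -71 cm/s.
x(19) = 3 + Σ Δx = -691 cm.

-691 cm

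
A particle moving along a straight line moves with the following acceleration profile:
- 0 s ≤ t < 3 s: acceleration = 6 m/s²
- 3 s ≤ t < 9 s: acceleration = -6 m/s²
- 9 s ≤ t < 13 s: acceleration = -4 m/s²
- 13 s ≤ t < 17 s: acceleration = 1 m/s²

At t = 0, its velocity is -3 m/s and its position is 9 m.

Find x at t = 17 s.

On each constant-a segment, Δv = aΔt and Δx = v₀Δt + ½aΔt²; chain segment to segment.
0–3 s: v starts -3 m/s; Δx = -3·3 + ½·6·3² = 18 m; v ends 15 m/s.
3–9 s: v starts 15 m/s; Δx = 15·6 + ½·-6·6² = -18 m; v ends -21 m/s.
9–13 s: v starts -21 m/s; Δx = -21·4 + ½·-4·4² = -116 m; v ends -37 m/s.
13–17 s: v starts -37 m/s; Δx = -37·4 + ½·1·4² = -140 m; v ends -33 m/s.
x(17) = 9 + Σ Δx = -247 m.

-247 m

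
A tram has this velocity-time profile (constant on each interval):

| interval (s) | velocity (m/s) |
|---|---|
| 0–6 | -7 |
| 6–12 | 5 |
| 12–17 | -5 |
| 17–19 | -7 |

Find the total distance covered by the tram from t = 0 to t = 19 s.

111 m

Total distance travelled is ∫|v| dt — sum the magnitudes of each area piece.
0–6 s: |-7| × 6 = 42 m
6–12 s: |5| × 6 = 30 m
12–17 s: |-5| × 5 = 25 m
17–19 s: |-7| × 2 = 14 m
Total distance = 111 m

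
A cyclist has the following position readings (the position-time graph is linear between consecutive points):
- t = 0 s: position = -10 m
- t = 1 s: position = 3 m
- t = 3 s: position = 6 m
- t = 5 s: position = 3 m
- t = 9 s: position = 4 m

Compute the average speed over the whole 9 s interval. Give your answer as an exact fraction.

Average speed = (total path length)/(elapsed time); on a piecewise-linear x-t graph the path length is Σ|Δx|.
0–1 s: |Δx| = |3 − -10| = 13 m
1–3 s: |Δx| = |6 − 3| = 3 m
3–5 s: |Δx| = |3 − 6| = 3 m
5–9 s: |Δx| = |4 − 3| = 1 m
Total path = 20 m; average speed = 20/9 = 20/9 m/s.

20/9 m/s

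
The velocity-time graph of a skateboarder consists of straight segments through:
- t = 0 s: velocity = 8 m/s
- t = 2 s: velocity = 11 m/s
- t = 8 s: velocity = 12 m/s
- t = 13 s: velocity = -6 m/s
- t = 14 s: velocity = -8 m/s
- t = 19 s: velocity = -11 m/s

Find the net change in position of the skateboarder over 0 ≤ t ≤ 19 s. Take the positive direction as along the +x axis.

Displacement is the signed area under the v-t curve.
0–2 s: ½(8 + 11)(2) = 19 m
2–8 s: ½(11 + 12)(6) = 69 m
8–13 s: ½(12 + -6)(5) = 15 m
13–14 s: ½(-6 + -8)(1) = -7 m
14–19 s: ½(-8 + -11)(5) = -47.5 m
Net displacement = 48.5 m

48.5 m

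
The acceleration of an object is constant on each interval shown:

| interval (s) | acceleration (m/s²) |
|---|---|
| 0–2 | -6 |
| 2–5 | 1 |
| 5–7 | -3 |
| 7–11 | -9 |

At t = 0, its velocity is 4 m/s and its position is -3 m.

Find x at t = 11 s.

-158.5 m

On each constant-a segment, Δv = aΔt and Δx = v₀Δt + ½aΔt²; chain segment to segment.
0–2 s: v starts 4 m/s; Δx = 4·2 + ½·-6·2² = -4 m; v ends -8 m/s.
2–5 s: v starts -8 m/s; Δx = -8·3 + ½·1·3² = -19.5 m; v ends -5 m/s.
5–7 s: v starts -5 m/s; Δx = -5·2 + ½·-3·2² = -16 m; v ends -11 m/s.
7–11 s: v starts -11 m/s; Δx = -11·4 + ½·-9·4² = -116 m; v ends -47 m/s.
x(11) = -3 + Σ Δx = -158.5 m.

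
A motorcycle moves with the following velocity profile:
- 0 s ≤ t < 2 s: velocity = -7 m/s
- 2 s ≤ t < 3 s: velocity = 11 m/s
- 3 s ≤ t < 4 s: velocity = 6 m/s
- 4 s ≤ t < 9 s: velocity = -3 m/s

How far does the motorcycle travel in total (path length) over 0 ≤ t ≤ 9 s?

46 m

Distance (not displacement) is the total path length: add the absolute areas under v-t.
0–2 s: |-7| × 2 = 14 m
2–3 s: |11| × 1 = 11 m
3–4 s: |6| × 1 = 6 m
4–9 s: |-3| × 5 = 15 m
Total distance = 46 m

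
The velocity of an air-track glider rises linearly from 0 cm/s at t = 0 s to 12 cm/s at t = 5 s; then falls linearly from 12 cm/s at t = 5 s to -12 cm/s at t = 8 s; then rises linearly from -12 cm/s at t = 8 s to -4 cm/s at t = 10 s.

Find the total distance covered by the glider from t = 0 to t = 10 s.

Total distance travelled is ∫|v| dt — sum the magnitudes of each area piece.
0–5 s: |½(0 + 12)(5)| = 30 cm
5–8 s: v = 0 at t = 6.5 s; triangle areas 9 + 9 = 18 cm
8–10 s: |½(-12 + -4)(2)| = 16 cm
Total distance = 64 cm

64 cm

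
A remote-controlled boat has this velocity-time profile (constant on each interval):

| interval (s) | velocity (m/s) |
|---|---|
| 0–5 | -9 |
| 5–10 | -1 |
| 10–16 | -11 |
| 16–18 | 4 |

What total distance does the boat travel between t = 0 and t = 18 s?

124 m

Distance (not displacement) is the total path length: add the absolute areas under v-t.
0–5 s: |-9| × 5 = 45 m
5–10 s: |-1| × 5 = 5 m
10–16 s: |-11| × 6 = 66 m
16–18 s: |4| × 2 = 8 m
Total distance = 124 m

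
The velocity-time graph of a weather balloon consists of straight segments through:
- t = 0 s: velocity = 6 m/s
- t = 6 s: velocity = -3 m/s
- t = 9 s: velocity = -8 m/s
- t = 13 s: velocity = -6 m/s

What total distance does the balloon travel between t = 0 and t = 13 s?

Total distance travelled is ∫|v| dt — sum the magnitudes of each area piece.
0–6 s: v = 0 at t = 4 s; triangle areas 12 + 3 = 15 m
6–9 s: |½(-3 + -8)(3)| = 16.5 m
9–13 s: |½(-8 + -6)(4)| = 28 m
Total distance = 59.5 m

59.5 m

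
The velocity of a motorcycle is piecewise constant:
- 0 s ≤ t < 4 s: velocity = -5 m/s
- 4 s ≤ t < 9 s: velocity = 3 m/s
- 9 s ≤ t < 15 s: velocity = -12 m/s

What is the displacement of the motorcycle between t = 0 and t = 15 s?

-77 m

Displacement is the signed area under the v-t curve.
0–4 s: -5 × 4 = -20 m
4–9 s: 3 × 5 = 15 m
9–15 s: -12 × 6 = -72 m
Net displacement = -77 m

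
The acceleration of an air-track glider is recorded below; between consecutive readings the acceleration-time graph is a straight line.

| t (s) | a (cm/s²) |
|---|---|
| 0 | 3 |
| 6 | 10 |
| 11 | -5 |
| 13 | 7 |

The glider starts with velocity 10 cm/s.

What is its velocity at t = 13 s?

63.5 cm/s

Δv equals the area under the a-t graph; then v = v₀ + Δv.
0–6 s: ½(3 + 10)(6) = 39 cm/s
6–11 s: ½(10 + -5)(5) = 12.5 cm/s
11–13 s: ½(-5 + 7)(2) = 2 cm/s
Δv = 53.5 cm/s, so v(13) = 10 + (53.5) = 63.5 cm/s.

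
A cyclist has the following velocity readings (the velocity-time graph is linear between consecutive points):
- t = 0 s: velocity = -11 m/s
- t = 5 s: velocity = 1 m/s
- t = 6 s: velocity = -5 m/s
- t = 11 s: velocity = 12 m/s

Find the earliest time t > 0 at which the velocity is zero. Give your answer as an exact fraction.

t = 55/12 s

v changes sign on 0–5 s (from -11 to 1); the graph is linear there, so v = 0 at t = 0 + (11)·(5 − 0)/(1 − -11) = 55/12 s.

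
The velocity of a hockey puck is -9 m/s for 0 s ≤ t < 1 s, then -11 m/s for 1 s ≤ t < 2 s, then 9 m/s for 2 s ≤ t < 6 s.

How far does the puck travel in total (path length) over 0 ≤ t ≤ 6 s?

56 m

Distance (not displacement) is the total path length: add the absolute areas under v-t.
0–1 s: |-9| × 1 = 9 m
1–2 s: |-11| × 1 = 11 m
2–6 s: |9| × 4 = 36 m
Total distance = 56 m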